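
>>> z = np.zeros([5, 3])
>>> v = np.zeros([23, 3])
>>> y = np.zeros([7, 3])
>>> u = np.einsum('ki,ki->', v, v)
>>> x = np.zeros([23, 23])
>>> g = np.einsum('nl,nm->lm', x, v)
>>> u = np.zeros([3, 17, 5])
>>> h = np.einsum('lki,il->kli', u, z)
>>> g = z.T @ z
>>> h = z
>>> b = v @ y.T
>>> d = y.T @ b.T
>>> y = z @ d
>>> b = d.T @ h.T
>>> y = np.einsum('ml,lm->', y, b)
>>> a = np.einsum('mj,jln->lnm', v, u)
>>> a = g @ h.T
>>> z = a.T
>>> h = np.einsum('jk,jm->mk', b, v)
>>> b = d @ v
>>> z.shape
(5, 3)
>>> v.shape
(23, 3)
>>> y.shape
()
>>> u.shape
(3, 17, 5)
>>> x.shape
(23, 23)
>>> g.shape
(3, 3)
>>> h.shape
(3, 5)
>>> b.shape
(3, 3)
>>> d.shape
(3, 23)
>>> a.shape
(3, 5)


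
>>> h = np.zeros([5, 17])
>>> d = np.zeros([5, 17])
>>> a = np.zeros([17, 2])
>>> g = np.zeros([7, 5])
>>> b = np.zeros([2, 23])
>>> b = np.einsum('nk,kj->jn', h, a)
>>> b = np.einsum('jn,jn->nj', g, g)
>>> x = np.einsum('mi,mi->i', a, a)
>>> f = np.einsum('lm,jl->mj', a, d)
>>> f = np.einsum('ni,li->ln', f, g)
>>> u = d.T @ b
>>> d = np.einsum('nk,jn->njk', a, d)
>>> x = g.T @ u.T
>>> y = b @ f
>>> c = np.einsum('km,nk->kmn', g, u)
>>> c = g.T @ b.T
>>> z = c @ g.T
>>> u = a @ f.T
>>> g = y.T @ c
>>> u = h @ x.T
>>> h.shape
(5, 17)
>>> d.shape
(17, 5, 2)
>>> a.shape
(17, 2)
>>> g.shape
(2, 5)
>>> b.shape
(5, 7)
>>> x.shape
(5, 17)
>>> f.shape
(7, 2)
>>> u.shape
(5, 5)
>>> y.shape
(5, 2)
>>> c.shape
(5, 5)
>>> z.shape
(5, 7)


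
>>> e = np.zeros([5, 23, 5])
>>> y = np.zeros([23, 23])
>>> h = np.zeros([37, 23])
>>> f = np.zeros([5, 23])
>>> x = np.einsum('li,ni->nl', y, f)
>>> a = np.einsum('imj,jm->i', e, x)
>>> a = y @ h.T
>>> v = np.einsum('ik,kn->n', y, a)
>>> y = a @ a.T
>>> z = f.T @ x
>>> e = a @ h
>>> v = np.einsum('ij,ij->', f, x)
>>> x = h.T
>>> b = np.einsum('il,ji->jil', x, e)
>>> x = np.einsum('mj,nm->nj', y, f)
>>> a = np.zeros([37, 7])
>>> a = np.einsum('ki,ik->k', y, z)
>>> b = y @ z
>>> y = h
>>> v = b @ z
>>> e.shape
(23, 23)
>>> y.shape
(37, 23)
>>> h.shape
(37, 23)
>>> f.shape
(5, 23)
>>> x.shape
(5, 23)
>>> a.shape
(23,)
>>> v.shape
(23, 23)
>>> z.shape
(23, 23)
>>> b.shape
(23, 23)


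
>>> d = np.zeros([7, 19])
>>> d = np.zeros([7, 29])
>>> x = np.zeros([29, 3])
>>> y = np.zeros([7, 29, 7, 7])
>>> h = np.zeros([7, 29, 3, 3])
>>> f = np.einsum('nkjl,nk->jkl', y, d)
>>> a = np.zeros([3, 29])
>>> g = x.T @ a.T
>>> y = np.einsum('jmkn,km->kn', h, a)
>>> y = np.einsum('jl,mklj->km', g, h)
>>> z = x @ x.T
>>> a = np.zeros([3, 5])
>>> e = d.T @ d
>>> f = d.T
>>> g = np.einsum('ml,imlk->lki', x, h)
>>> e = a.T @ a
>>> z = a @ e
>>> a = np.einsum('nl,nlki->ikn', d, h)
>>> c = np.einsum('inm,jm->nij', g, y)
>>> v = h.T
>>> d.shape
(7, 29)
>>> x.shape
(29, 3)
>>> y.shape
(29, 7)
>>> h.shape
(7, 29, 3, 3)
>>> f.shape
(29, 7)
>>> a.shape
(3, 3, 7)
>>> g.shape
(3, 3, 7)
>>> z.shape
(3, 5)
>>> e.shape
(5, 5)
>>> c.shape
(3, 3, 29)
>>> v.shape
(3, 3, 29, 7)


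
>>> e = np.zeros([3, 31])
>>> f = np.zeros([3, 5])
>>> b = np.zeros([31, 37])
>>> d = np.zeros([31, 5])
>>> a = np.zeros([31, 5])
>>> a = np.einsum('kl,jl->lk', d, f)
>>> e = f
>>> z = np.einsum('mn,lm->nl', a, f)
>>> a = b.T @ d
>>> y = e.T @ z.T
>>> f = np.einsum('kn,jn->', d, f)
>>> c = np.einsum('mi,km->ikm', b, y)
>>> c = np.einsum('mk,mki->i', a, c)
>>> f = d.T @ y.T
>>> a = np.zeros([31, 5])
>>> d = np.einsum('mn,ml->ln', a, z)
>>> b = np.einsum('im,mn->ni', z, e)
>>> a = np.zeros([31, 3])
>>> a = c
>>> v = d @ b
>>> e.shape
(3, 5)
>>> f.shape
(5, 5)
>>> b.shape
(5, 31)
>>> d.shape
(3, 5)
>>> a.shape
(31,)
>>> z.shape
(31, 3)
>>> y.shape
(5, 31)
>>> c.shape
(31,)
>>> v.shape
(3, 31)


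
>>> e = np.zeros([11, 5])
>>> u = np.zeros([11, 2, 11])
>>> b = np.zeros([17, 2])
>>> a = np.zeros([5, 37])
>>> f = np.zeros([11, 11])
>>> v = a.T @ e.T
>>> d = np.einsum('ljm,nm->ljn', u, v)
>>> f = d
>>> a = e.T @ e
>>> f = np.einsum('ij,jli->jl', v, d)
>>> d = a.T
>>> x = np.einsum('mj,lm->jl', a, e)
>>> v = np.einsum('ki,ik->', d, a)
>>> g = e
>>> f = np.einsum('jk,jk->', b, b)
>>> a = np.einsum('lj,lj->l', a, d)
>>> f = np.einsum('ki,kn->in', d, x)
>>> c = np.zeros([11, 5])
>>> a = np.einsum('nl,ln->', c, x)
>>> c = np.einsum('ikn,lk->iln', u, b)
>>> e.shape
(11, 5)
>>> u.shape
(11, 2, 11)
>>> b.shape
(17, 2)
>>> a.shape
()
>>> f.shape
(5, 11)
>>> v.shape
()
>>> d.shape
(5, 5)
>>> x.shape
(5, 11)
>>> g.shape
(11, 5)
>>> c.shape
(11, 17, 11)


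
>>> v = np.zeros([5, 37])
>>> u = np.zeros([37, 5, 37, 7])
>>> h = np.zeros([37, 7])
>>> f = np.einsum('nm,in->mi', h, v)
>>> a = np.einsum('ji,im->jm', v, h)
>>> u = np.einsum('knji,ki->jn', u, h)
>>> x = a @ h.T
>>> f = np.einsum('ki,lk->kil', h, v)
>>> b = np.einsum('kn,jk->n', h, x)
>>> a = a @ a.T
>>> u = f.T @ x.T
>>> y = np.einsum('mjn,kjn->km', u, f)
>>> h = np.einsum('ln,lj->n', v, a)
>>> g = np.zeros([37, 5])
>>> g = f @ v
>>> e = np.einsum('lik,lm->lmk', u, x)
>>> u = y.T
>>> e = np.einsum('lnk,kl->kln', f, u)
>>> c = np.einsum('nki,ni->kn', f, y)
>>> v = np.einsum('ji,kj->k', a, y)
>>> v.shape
(37,)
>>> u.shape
(5, 37)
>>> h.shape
(37,)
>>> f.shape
(37, 7, 5)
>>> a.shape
(5, 5)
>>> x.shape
(5, 37)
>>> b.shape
(7,)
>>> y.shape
(37, 5)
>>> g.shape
(37, 7, 37)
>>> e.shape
(5, 37, 7)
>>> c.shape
(7, 37)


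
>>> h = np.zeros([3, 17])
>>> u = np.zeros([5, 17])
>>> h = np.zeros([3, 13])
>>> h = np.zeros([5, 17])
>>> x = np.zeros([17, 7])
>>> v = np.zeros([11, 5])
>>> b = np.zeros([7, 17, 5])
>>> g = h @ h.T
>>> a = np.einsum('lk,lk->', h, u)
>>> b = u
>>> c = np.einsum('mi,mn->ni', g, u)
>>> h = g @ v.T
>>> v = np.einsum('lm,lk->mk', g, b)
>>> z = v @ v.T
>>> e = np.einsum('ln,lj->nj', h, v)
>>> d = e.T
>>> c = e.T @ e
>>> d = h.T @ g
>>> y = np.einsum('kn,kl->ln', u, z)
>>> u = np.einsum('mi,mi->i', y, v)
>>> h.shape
(5, 11)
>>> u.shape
(17,)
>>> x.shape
(17, 7)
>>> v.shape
(5, 17)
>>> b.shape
(5, 17)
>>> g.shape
(5, 5)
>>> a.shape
()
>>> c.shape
(17, 17)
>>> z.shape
(5, 5)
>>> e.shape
(11, 17)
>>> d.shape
(11, 5)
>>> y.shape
(5, 17)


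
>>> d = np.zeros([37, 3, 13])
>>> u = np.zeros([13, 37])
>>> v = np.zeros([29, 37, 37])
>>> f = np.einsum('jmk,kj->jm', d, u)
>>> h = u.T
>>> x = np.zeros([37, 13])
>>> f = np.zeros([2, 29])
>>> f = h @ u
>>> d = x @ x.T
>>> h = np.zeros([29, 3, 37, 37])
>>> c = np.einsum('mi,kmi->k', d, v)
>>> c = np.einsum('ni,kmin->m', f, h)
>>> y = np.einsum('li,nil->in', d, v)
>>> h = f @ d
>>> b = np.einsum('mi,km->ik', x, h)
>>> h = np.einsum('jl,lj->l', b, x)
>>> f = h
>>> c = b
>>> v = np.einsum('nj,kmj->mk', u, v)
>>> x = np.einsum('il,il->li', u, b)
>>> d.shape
(37, 37)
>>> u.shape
(13, 37)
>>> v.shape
(37, 29)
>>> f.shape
(37,)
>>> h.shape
(37,)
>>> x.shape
(37, 13)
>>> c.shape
(13, 37)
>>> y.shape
(37, 29)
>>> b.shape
(13, 37)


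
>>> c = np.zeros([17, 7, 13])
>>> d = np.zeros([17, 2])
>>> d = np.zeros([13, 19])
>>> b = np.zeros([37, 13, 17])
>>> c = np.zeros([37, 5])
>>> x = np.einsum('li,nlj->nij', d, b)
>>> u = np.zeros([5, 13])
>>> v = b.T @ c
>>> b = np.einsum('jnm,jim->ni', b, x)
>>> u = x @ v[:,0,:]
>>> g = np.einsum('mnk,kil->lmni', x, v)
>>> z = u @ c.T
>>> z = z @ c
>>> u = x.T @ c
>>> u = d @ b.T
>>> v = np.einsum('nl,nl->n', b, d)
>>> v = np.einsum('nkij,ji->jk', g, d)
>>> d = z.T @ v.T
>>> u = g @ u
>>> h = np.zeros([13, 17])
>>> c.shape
(37, 5)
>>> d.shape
(5, 19, 13)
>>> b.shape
(13, 19)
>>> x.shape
(37, 19, 17)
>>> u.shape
(5, 37, 19, 13)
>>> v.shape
(13, 37)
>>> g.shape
(5, 37, 19, 13)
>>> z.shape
(37, 19, 5)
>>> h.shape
(13, 17)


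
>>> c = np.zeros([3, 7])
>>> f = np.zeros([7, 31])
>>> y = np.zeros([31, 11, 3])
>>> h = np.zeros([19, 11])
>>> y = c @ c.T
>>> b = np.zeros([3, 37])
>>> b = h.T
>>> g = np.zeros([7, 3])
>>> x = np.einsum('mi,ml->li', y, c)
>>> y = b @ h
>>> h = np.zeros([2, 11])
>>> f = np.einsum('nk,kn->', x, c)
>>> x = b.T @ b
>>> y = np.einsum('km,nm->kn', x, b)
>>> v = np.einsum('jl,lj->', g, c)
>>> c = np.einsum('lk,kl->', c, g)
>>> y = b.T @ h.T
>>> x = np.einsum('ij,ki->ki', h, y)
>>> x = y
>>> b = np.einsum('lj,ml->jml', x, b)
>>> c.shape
()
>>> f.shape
()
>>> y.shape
(19, 2)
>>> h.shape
(2, 11)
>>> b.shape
(2, 11, 19)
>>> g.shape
(7, 3)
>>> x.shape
(19, 2)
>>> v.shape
()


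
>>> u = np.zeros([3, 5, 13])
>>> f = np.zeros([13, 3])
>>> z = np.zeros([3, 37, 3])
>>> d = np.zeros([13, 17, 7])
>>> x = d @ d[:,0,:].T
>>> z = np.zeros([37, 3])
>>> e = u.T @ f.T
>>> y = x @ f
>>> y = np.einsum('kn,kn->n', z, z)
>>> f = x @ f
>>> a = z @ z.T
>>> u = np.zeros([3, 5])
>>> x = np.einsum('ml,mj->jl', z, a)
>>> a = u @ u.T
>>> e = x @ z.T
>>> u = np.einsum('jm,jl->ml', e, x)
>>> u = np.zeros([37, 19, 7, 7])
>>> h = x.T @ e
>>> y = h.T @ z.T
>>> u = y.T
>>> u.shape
(37, 37)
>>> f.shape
(13, 17, 3)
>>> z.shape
(37, 3)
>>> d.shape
(13, 17, 7)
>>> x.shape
(37, 3)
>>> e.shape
(37, 37)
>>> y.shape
(37, 37)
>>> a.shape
(3, 3)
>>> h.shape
(3, 37)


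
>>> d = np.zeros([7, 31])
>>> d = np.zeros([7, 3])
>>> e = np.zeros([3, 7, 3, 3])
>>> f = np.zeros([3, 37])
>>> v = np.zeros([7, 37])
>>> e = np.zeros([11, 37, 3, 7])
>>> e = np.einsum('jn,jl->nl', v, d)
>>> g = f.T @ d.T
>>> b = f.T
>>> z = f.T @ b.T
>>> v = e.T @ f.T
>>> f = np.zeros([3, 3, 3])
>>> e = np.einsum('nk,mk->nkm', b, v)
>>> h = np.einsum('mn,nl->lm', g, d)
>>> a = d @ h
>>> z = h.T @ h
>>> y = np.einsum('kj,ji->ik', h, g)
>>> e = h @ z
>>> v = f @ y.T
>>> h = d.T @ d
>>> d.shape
(7, 3)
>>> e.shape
(3, 37)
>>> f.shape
(3, 3, 3)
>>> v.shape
(3, 3, 7)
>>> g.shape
(37, 7)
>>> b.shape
(37, 3)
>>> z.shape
(37, 37)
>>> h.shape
(3, 3)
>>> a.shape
(7, 37)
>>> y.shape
(7, 3)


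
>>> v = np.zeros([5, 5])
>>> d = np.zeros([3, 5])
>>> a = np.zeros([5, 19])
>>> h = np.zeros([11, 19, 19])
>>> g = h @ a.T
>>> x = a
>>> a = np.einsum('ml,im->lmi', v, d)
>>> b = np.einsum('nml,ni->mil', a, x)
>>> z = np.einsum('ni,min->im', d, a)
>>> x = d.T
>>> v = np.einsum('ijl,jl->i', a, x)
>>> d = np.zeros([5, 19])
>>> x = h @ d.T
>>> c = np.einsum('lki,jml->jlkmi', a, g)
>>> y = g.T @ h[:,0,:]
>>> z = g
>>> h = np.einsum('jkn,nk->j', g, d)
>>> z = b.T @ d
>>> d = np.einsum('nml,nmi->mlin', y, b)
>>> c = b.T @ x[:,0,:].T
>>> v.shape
(5,)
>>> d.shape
(19, 19, 3, 5)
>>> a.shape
(5, 5, 3)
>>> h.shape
(11,)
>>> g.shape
(11, 19, 5)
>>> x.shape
(11, 19, 5)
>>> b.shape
(5, 19, 3)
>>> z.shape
(3, 19, 19)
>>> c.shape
(3, 19, 11)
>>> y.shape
(5, 19, 19)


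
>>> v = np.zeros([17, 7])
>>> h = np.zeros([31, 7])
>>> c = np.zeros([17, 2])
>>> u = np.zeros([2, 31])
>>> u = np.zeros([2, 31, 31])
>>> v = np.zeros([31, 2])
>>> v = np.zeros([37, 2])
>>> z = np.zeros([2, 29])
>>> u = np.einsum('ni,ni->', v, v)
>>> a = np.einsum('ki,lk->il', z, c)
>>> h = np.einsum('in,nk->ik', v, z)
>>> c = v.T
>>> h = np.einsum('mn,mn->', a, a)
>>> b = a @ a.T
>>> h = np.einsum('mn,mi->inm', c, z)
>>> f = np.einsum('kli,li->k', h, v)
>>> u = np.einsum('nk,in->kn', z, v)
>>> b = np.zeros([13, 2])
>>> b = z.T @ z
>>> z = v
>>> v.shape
(37, 2)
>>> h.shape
(29, 37, 2)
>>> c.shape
(2, 37)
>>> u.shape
(29, 2)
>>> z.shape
(37, 2)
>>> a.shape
(29, 17)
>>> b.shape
(29, 29)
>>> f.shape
(29,)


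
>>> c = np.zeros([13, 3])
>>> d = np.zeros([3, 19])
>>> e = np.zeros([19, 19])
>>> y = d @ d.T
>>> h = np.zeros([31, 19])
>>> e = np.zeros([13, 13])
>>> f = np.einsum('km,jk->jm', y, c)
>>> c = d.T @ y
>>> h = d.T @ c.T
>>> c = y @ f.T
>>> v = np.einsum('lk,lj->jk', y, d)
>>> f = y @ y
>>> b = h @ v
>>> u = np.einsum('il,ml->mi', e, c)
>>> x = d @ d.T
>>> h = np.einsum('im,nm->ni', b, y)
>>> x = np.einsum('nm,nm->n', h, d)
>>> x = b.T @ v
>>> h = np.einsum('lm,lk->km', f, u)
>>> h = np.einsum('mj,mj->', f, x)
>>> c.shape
(3, 13)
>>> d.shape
(3, 19)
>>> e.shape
(13, 13)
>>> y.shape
(3, 3)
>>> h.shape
()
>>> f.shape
(3, 3)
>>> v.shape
(19, 3)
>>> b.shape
(19, 3)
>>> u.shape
(3, 13)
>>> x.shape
(3, 3)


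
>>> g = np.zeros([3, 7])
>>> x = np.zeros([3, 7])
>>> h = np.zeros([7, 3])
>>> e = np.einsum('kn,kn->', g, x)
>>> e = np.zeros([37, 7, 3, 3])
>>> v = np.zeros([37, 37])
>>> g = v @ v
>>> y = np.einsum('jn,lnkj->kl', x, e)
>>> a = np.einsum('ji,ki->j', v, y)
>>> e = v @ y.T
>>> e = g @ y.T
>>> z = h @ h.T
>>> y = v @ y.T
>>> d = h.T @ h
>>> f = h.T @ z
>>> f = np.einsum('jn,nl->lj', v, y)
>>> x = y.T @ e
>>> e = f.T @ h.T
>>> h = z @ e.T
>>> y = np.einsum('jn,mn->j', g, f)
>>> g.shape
(37, 37)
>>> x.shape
(3, 3)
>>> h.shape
(7, 37)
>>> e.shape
(37, 7)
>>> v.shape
(37, 37)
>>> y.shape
(37,)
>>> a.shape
(37,)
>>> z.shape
(7, 7)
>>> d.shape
(3, 3)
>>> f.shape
(3, 37)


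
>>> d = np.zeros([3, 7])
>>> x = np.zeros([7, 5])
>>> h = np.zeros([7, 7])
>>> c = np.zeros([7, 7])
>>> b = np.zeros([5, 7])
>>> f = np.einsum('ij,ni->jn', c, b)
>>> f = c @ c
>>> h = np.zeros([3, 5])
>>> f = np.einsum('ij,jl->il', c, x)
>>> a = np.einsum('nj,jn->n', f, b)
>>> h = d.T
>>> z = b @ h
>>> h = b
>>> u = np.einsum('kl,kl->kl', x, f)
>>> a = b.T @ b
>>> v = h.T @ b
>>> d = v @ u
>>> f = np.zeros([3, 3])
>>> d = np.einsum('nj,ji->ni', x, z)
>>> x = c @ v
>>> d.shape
(7, 3)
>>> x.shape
(7, 7)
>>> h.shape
(5, 7)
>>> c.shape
(7, 7)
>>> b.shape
(5, 7)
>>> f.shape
(3, 3)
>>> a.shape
(7, 7)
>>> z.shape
(5, 3)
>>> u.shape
(7, 5)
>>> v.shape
(7, 7)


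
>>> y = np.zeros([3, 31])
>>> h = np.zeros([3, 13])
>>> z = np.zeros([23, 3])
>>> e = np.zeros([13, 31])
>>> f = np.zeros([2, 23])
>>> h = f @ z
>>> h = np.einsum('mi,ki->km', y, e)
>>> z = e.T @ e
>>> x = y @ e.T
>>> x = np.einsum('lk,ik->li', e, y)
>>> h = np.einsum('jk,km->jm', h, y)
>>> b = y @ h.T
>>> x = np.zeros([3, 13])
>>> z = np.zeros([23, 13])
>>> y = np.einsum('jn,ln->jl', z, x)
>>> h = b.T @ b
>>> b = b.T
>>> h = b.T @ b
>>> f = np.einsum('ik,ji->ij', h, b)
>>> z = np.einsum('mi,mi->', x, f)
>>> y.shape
(23, 3)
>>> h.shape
(3, 3)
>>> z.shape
()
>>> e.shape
(13, 31)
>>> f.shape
(3, 13)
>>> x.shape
(3, 13)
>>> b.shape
(13, 3)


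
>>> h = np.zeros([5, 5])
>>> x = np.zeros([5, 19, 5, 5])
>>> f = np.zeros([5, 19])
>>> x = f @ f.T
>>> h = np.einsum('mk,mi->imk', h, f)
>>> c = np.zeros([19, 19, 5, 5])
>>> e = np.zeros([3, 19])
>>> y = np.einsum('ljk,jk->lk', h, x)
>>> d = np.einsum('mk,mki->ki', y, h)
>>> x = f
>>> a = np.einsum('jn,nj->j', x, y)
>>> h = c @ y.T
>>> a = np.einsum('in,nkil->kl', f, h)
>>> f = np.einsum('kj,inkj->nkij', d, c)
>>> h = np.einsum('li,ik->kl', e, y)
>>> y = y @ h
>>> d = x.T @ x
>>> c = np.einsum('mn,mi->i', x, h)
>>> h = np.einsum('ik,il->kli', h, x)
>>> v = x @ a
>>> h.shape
(3, 19, 5)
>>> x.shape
(5, 19)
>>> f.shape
(19, 5, 19, 5)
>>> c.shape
(3,)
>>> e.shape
(3, 19)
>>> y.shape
(19, 3)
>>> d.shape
(19, 19)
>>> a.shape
(19, 19)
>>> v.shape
(5, 19)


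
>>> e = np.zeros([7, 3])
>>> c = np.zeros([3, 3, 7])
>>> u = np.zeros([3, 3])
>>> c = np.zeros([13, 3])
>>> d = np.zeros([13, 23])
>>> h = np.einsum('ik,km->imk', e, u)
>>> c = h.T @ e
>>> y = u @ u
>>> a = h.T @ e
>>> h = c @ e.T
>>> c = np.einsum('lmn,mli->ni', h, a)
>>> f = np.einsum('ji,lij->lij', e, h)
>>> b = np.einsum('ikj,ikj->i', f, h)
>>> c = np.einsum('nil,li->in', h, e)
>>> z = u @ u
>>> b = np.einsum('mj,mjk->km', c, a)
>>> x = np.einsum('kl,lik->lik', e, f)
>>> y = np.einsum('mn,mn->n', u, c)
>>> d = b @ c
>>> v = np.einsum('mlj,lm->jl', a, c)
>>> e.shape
(7, 3)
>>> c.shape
(3, 3)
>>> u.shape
(3, 3)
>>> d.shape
(3, 3)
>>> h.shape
(3, 3, 7)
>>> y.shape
(3,)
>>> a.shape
(3, 3, 3)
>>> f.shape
(3, 3, 7)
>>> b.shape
(3, 3)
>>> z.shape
(3, 3)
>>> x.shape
(3, 3, 7)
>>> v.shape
(3, 3)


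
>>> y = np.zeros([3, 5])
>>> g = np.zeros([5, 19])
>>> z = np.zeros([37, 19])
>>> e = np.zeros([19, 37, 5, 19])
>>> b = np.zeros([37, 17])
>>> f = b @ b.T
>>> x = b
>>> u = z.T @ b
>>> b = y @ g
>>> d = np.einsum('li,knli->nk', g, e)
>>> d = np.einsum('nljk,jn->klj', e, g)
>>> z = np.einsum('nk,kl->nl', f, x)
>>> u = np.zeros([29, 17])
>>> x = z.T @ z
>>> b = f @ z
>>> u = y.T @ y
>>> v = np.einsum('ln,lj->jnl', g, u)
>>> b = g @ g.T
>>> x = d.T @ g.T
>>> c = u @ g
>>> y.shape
(3, 5)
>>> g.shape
(5, 19)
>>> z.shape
(37, 17)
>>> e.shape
(19, 37, 5, 19)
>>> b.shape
(5, 5)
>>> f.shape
(37, 37)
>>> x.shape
(5, 37, 5)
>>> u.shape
(5, 5)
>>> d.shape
(19, 37, 5)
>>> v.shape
(5, 19, 5)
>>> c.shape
(5, 19)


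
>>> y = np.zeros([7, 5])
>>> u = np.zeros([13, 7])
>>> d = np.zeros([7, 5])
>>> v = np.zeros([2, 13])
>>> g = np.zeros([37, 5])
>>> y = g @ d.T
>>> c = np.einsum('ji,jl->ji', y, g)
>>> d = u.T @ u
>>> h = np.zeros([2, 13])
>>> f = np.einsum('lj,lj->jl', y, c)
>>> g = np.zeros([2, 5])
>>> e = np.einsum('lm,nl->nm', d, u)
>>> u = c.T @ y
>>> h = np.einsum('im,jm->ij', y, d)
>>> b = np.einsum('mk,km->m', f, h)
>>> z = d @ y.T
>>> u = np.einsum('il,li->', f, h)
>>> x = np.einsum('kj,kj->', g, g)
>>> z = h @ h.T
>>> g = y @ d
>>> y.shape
(37, 7)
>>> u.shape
()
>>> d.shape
(7, 7)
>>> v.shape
(2, 13)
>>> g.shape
(37, 7)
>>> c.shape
(37, 7)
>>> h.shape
(37, 7)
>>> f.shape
(7, 37)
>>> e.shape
(13, 7)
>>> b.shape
(7,)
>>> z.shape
(37, 37)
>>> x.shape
()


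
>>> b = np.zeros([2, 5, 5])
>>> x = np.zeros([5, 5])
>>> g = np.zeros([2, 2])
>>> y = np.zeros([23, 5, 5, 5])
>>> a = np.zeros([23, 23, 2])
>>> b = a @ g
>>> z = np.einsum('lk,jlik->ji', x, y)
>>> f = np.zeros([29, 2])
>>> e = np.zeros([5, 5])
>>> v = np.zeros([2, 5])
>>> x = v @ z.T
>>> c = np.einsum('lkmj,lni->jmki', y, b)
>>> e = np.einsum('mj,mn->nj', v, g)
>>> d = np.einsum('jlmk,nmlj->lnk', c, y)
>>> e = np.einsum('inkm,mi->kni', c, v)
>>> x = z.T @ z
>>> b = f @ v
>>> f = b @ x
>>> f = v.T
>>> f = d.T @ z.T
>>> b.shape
(29, 5)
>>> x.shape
(5, 5)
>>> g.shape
(2, 2)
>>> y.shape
(23, 5, 5, 5)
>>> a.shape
(23, 23, 2)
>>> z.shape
(23, 5)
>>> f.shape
(2, 23, 23)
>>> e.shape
(5, 5, 5)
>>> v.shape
(2, 5)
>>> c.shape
(5, 5, 5, 2)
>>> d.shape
(5, 23, 2)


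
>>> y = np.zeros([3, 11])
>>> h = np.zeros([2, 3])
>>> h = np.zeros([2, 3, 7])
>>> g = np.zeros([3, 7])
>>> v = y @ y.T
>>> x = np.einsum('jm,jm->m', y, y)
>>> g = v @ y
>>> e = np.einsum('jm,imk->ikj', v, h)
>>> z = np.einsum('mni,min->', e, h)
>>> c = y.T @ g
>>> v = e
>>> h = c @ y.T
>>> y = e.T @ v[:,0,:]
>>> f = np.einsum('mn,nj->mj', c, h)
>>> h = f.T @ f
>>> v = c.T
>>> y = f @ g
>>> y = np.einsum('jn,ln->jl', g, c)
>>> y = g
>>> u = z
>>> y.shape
(3, 11)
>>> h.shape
(3, 3)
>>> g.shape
(3, 11)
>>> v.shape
(11, 11)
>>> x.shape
(11,)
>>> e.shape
(2, 7, 3)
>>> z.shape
()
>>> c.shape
(11, 11)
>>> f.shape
(11, 3)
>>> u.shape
()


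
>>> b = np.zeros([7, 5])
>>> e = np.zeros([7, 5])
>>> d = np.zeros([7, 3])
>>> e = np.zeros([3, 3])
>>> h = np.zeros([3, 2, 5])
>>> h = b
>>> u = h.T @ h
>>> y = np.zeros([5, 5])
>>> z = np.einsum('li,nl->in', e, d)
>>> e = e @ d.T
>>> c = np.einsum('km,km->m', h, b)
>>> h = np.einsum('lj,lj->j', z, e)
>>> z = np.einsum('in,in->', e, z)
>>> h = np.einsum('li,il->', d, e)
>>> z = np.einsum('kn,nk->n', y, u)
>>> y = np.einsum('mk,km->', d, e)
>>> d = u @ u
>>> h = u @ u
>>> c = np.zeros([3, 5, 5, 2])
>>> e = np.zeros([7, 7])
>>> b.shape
(7, 5)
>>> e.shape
(7, 7)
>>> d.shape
(5, 5)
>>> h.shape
(5, 5)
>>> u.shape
(5, 5)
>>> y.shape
()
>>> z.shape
(5,)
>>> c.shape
(3, 5, 5, 2)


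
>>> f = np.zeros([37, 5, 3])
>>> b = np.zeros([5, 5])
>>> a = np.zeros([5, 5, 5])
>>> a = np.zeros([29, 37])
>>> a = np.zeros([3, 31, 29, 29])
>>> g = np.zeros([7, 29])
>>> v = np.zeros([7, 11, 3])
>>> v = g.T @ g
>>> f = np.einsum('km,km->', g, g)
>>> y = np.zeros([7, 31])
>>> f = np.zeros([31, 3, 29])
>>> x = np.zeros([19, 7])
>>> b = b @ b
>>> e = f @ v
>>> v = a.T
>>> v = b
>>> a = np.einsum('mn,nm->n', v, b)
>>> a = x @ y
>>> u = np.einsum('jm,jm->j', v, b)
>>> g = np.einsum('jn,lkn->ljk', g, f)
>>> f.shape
(31, 3, 29)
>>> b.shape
(5, 5)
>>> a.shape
(19, 31)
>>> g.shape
(31, 7, 3)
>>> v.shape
(5, 5)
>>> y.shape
(7, 31)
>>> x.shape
(19, 7)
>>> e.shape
(31, 3, 29)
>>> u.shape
(5,)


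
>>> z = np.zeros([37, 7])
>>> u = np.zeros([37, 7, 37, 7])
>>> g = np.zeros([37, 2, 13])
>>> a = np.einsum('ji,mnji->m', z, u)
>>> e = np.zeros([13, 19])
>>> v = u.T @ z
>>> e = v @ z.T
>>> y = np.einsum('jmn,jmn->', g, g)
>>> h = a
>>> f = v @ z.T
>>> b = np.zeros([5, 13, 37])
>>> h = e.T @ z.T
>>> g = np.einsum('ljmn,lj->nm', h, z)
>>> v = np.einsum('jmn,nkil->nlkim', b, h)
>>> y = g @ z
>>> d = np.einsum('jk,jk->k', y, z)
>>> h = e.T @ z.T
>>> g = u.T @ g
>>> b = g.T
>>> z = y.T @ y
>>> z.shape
(7, 7)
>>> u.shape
(37, 7, 37, 7)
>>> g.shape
(7, 37, 7, 37)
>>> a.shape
(37,)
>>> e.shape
(7, 37, 7, 37)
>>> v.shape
(37, 37, 7, 37, 13)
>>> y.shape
(37, 7)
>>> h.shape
(37, 7, 37, 37)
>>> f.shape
(7, 37, 7, 37)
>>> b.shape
(37, 7, 37, 7)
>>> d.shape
(7,)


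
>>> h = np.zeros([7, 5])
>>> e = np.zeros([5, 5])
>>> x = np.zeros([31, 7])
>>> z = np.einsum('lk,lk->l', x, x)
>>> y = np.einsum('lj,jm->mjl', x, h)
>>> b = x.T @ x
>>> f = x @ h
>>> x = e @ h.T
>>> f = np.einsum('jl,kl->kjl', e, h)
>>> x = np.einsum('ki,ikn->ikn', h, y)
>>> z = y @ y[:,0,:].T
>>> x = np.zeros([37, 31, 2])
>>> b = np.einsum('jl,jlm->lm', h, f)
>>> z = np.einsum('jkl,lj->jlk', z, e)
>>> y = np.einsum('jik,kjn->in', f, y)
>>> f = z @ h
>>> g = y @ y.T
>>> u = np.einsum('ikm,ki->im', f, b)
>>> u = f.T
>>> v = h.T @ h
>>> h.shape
(7, 5)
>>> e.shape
(5, 5)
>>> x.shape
(37, 31, 2)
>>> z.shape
(5, 5, 7)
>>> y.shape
(5, 31)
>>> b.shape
(5, 5)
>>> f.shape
(5, 5, 5)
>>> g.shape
(5, 5)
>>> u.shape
(5, 5, 5)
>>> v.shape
(5, 5)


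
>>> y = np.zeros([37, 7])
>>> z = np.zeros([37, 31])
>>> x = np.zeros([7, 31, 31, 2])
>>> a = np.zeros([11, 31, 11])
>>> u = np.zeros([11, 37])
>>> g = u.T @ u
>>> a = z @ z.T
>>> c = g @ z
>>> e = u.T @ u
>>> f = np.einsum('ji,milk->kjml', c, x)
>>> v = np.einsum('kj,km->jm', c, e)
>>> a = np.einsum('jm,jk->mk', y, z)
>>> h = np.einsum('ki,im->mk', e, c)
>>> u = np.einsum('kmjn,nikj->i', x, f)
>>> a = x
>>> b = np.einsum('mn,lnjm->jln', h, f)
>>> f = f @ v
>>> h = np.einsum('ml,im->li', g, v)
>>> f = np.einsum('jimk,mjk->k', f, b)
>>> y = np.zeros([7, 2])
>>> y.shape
(7, 2)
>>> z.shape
(37, 31)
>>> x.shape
(7, 31, 31, 2)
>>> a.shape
(7, 31, 31, 2)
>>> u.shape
(37,)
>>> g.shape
(37, 37)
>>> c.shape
(37, 31)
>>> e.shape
(37, 37)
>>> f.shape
(37,)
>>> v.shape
(31, 37)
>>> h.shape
(37, 31)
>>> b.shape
(7, 2, 37)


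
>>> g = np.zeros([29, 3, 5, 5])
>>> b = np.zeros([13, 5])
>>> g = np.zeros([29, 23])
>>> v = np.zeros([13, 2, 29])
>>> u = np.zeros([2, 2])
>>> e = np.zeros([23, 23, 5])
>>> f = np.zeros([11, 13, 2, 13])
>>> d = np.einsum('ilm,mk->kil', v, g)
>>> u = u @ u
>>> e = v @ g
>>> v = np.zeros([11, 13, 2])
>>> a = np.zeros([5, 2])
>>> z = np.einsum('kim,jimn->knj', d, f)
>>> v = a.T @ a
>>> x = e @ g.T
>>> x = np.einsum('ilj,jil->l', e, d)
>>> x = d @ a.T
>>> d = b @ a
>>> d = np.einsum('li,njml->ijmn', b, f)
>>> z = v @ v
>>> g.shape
(29, 23)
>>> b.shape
(13, 5)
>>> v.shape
(2, 2)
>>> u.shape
(2, 2)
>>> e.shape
(13, 2, 23)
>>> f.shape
(11, 13, 2, 13)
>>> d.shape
(5, 13, 2, 11)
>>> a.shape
(5, 2)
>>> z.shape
(2, 2)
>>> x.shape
(23, 13, 5)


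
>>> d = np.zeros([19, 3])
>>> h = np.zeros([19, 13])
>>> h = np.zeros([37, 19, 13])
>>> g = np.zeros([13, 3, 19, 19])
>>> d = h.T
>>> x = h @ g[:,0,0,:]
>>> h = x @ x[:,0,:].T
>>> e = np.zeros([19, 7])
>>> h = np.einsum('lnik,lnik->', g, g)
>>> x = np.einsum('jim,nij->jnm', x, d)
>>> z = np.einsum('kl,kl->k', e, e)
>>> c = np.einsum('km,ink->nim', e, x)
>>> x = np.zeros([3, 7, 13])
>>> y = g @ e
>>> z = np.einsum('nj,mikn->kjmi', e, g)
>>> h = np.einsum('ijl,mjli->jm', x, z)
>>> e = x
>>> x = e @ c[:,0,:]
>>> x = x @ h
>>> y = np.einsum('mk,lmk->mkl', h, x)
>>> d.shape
(13, 19, 37)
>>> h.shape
(7, 19)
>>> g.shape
(13, 3, 19, 19)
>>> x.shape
(3, 7, 19)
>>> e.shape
(3, 7, 13)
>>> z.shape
(19, 7, 13, 3)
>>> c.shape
(13, 37, 7)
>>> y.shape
(7, 19, 3)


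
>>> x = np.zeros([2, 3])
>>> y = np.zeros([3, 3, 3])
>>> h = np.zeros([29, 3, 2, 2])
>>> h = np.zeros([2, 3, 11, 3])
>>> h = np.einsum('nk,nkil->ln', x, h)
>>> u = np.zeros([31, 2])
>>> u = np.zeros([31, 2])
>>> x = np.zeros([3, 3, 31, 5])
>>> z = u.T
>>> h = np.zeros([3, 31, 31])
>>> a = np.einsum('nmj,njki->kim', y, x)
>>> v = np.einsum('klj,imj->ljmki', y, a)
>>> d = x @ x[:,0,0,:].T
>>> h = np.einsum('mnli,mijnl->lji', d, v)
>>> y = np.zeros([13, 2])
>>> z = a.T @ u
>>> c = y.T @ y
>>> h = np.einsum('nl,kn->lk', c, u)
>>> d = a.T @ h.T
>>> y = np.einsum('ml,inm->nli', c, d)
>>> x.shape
(3, 3, 31, 5)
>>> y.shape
(5, 2, 3)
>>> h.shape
(2, 31)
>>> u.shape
(31, 2)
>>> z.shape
(3, 5, 2)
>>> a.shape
(31, 5, 3)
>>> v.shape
(3, 3, 5, 3, 31)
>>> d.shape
(3, 5, 2)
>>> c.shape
(2, 2)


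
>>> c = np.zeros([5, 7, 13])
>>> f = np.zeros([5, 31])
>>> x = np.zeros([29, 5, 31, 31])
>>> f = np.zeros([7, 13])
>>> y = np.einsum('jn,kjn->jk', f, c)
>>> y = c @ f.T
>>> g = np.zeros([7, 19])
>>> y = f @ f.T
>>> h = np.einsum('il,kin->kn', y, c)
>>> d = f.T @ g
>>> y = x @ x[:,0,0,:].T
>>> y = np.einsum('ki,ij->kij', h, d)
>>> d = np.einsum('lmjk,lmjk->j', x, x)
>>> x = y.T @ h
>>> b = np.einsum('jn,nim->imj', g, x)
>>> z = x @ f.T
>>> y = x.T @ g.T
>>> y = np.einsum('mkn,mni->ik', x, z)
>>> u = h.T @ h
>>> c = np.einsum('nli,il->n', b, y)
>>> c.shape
(13,)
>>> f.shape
(7, 13)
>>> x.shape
(19, 13, 13)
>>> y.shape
(7, 13)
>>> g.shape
(7, 19)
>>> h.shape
(5, 13)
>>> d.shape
(31,)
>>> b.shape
(13, 13, 7)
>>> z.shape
(19, 13, 7)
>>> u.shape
(13, 13)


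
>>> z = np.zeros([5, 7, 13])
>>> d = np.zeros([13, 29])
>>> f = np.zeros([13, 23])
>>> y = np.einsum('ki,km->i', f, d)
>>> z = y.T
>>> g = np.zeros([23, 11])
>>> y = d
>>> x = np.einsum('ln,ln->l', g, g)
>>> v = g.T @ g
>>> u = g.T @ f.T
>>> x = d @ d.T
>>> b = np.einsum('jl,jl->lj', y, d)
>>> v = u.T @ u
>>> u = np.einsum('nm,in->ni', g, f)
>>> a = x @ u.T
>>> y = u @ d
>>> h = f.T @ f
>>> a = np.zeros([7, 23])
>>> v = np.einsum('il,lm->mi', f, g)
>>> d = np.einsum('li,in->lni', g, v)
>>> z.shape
(23,)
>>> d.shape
(23, 13, 11)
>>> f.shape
(13, 23)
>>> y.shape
(23, 29)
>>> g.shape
(23, 11)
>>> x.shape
(13, 13)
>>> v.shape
(11, 13)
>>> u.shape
(23, 13)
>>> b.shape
(29, 13)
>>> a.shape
(7, 23)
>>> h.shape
(23, 23)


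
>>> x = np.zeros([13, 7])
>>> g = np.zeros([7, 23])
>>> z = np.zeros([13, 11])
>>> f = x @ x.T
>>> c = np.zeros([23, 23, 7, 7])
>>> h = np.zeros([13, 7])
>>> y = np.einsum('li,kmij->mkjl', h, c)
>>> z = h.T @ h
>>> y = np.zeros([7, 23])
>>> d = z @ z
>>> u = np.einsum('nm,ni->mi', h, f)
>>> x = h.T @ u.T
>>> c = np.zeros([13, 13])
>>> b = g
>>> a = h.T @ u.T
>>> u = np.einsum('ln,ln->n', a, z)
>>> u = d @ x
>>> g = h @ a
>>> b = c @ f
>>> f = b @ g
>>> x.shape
(7, 7)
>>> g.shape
(13, 7)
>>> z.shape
(7, 7)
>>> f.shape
(13, 7)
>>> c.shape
(13, 13)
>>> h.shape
(13, 7)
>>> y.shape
(7, 23)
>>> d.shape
(7, 7)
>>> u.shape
(7, 7)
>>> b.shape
(13, 13)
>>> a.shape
(7, 7)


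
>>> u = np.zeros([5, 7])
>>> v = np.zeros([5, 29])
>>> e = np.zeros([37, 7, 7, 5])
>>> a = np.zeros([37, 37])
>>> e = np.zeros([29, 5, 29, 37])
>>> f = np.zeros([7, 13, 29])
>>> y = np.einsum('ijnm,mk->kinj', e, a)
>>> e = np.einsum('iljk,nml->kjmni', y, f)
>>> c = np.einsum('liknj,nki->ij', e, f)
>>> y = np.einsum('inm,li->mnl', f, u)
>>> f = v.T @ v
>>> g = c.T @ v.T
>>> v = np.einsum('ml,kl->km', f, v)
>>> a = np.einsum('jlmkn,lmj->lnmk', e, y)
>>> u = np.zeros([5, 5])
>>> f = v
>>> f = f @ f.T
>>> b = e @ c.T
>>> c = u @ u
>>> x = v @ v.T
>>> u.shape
(5, 5)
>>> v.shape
(5, 29)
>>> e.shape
(5, 29, 13, 7, 37)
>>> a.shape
(29, 37, 13, 7)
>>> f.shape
(5, 5)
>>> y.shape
(29, 13, 5)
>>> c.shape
(5, 5)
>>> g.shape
(37, 5)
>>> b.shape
(5, 29, 13, 7, 29)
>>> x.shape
(5, 5)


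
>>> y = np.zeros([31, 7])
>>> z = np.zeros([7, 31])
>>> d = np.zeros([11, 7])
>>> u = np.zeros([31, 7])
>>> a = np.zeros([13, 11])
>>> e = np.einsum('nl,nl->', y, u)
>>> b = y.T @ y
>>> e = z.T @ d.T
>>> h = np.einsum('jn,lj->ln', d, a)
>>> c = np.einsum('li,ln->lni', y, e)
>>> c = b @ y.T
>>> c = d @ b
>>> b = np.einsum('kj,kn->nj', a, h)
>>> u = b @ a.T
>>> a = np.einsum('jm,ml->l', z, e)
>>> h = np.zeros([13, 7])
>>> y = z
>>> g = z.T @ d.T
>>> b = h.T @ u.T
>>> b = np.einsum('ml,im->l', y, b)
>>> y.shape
(7, 31)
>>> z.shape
(7, 31)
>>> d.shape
(11, 7)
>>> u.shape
(7, 13)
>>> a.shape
(11,)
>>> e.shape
(31, 11)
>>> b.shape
(31,)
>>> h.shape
(13, 7)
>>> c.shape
(11, 7)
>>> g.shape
(31, 11)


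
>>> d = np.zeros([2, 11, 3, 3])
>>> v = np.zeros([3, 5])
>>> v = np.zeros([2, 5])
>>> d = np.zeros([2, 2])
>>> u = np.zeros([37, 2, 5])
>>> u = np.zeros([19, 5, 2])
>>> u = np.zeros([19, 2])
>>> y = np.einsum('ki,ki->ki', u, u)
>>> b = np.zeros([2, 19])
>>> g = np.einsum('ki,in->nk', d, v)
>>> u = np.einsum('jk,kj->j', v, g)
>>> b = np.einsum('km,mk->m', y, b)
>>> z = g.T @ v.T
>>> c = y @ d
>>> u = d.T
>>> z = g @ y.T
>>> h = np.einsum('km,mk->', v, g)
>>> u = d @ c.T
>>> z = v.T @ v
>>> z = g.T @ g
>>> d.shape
(2, 2)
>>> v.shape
(2, 5)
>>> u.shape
(2, 19)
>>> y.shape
(19, 2)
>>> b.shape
(2,)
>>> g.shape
(5, 2)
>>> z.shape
(2, 2)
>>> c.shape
(19, 2)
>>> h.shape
()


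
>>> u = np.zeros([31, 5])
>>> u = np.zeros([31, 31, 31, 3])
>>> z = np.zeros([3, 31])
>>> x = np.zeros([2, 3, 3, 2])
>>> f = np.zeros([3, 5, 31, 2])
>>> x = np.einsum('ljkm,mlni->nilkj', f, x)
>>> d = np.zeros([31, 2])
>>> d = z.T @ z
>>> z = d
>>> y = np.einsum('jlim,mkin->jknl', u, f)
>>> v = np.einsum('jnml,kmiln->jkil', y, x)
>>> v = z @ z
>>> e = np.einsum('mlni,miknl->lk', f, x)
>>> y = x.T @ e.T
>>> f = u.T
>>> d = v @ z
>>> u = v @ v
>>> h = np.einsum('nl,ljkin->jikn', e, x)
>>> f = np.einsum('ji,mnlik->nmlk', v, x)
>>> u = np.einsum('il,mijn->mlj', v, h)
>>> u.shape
(2, 31, 3)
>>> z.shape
(31, 31)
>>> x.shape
(3, 2, 3, 31, 5)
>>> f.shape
(2, 3, 3, 5)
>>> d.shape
(31, 31)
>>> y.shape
(5, 31, 3, 2, 5)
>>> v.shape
(31, 31)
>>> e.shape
(5, 3)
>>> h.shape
(2, 31, 3, 5)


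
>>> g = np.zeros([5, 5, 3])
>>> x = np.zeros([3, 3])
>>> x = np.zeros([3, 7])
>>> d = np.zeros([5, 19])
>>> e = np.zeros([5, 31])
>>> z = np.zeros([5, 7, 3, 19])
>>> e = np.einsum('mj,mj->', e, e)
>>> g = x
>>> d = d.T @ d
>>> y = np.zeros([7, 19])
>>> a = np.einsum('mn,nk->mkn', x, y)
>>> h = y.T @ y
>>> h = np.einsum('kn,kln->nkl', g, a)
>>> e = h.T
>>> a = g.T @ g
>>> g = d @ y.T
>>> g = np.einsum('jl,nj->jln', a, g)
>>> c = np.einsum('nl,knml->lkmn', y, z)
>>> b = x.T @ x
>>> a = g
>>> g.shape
(7, 7, 19)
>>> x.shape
(3, 7)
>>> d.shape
(19, 19)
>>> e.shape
(19, 3, 7)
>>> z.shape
(5, 7, 3, 19)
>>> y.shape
(7, 19)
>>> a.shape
(7, 7, 19)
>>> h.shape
(7, 3, 19)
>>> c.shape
(19, 5, 3, 7)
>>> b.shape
(7, 7)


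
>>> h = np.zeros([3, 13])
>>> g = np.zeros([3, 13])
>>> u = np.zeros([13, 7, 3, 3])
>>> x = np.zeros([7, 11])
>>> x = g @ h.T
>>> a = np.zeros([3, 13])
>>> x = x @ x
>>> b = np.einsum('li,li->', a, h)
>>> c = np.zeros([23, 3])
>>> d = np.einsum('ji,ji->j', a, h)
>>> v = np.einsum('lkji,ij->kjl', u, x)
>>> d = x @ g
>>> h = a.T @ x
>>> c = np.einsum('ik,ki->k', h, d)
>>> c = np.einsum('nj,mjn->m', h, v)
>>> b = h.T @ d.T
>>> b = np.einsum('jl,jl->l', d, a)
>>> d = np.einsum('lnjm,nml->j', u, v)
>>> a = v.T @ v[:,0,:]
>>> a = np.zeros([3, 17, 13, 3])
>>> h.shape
(13, 3)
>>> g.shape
(3, 13)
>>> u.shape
(13, 7, 3, 3)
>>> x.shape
(3, 3)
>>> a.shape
(3, 17, 13, 3)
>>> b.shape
(13,)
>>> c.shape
(7,)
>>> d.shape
(3,)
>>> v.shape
(7, 3, 13)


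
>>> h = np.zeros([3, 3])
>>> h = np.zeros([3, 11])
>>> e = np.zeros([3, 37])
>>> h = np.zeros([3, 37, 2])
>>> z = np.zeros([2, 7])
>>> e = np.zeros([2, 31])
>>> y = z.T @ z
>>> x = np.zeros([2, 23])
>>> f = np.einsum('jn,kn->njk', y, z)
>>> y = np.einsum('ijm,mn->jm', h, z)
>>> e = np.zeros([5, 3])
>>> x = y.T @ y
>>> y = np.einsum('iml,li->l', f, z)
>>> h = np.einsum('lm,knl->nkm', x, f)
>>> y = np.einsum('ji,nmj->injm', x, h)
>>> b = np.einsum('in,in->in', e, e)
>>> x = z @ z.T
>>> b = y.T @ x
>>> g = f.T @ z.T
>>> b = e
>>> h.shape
(7, 7, 2)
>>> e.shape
(5, 3)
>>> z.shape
(2, 7)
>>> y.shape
(2, 7, 2, 7)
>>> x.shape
(2, 2)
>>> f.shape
(7, 7, 2)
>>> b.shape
(5, 3)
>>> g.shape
(2, 7, 2)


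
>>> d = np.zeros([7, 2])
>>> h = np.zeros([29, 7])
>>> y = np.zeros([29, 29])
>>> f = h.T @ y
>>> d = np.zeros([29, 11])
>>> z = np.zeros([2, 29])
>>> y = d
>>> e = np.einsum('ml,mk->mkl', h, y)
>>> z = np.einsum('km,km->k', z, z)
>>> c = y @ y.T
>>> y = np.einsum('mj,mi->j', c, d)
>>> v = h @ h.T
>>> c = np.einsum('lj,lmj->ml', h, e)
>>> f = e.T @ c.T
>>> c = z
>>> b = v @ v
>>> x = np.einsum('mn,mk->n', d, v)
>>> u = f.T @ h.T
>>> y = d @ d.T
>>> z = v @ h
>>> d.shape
(29, 11)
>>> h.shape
(29, 7)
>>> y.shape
(29, 29)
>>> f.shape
(7, 11, 11)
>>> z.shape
(29, 7)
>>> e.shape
(29, 11, 7)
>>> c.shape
(2,)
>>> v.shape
(29, 29)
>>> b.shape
(29, 29)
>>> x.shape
(11,)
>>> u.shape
(11, 11, 29)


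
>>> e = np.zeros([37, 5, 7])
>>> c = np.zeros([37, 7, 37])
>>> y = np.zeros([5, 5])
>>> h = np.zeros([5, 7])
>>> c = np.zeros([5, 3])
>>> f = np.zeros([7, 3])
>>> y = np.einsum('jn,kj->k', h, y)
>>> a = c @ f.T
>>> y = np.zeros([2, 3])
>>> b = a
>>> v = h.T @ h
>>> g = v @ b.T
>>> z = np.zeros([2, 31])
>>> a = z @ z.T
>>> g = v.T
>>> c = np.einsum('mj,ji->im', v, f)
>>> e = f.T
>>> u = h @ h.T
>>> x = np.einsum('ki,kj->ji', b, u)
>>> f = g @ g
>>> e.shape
(3, 7)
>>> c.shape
(3, 7)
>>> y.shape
(2, 3)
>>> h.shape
(5, 7)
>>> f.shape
(7, 7)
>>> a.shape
(2, 2)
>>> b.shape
(5, 7)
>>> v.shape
(7, 7)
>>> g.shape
(7, 7)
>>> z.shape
(2, 31)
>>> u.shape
(5, 5)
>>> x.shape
(5, 7)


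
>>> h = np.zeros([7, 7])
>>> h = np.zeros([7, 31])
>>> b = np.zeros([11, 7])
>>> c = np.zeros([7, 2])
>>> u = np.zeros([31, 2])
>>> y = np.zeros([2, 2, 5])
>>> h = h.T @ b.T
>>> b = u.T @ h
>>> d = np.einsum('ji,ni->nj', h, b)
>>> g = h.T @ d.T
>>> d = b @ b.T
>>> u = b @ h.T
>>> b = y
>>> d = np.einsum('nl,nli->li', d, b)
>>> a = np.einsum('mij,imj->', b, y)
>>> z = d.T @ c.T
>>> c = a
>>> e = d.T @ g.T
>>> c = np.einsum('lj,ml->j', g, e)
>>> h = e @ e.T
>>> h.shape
(5, 5)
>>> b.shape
(2, 2, 5)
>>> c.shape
(2,)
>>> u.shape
(2, 31)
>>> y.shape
(2, 2, 5)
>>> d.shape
(2, 5)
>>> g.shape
(11, 2)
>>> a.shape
()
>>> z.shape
(5, 7)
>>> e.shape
(5, 11)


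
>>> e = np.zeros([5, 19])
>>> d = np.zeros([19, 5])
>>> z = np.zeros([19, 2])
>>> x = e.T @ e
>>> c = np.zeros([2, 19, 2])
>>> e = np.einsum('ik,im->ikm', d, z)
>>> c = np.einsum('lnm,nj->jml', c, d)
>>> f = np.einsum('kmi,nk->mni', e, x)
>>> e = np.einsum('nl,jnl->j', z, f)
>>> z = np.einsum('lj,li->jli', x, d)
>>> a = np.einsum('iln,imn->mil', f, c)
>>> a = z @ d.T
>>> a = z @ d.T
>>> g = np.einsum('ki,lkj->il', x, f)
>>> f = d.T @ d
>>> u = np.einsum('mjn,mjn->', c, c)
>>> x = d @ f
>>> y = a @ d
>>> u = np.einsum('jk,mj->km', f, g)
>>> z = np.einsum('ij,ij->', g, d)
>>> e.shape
(5,)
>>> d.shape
(19, 5)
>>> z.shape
()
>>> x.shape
(19, 5)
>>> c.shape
(5, 2, 2)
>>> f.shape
(5, 5)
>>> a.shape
(19, 19, 19)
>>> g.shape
(19, 5)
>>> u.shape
(5, 19)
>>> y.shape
(19, 19, 5)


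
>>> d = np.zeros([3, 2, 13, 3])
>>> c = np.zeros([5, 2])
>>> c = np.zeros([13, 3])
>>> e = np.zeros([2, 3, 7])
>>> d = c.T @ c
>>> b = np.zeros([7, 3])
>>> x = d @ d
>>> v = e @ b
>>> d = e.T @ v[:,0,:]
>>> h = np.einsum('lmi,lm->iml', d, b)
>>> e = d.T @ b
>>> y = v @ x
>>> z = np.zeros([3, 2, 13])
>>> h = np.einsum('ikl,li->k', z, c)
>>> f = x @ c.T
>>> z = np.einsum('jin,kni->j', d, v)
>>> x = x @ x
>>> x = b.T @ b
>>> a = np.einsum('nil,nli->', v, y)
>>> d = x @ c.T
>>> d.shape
(3, 13)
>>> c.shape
(13, 3)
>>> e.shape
(3, 3, 3)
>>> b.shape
(7, 3)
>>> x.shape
(3, 3)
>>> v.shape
(2, 3, 3)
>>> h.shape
(2,)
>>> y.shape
(2, 3, 3)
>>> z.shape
(7,)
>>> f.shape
(3, 13)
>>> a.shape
()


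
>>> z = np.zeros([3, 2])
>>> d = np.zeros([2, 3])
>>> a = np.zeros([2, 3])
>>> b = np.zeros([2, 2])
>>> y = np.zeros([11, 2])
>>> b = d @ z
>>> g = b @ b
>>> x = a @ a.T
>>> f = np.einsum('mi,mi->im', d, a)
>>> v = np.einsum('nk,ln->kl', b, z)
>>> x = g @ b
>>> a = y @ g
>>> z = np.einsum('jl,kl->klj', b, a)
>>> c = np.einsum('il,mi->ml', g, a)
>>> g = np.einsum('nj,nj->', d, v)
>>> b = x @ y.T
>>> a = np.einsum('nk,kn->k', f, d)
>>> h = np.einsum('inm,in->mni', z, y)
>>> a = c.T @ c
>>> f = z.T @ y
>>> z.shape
(11, 2, 2)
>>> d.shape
(2, 3)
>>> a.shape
(2, 2)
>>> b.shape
(2, 11)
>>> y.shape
(11, 2)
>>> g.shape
()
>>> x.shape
(2, 2)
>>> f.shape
(2, 2, 2)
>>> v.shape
(2, 3)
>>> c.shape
(11, 2)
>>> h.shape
(2, 2, 11)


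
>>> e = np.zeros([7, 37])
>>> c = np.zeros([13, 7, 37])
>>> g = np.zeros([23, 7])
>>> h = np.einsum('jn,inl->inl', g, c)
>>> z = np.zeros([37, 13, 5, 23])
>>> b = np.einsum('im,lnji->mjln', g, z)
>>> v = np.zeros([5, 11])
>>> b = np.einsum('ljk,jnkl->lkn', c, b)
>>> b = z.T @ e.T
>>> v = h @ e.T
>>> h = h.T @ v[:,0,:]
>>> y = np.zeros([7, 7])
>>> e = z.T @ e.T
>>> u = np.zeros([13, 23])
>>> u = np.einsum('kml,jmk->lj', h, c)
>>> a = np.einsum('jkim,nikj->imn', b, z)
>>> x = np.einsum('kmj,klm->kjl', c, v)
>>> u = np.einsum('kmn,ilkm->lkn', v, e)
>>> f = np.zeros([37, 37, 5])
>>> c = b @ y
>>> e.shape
(23, 5, 13, 7)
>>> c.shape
(23, 5, 13, 7)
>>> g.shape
(23, 7)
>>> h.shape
(37, 7, 7)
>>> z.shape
(37, 13, 5, 23)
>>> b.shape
(23, 5, 13, 7)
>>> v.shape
(13, 7, 7)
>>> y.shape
(7, 7)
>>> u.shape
(5, 13, 7)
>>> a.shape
(13, 7, 37)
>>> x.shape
(13, 37, 7)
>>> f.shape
(37, 37, 5)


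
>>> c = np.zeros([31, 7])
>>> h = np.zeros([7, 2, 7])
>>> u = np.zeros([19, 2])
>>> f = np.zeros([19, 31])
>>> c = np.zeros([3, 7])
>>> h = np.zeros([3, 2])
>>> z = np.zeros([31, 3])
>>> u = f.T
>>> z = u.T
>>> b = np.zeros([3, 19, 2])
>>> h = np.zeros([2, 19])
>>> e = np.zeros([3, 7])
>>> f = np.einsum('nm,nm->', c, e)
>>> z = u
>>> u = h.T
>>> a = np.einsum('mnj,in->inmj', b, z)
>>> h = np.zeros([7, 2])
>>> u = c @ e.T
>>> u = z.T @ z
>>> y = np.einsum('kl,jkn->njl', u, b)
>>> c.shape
(3, 7)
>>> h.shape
(7, 2)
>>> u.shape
(19, 19)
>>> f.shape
()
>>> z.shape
(31, 19)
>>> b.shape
(3, 19, 2)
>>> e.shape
(3, 7)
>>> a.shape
(31, 19, 3, 2)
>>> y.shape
(2, 3, 19)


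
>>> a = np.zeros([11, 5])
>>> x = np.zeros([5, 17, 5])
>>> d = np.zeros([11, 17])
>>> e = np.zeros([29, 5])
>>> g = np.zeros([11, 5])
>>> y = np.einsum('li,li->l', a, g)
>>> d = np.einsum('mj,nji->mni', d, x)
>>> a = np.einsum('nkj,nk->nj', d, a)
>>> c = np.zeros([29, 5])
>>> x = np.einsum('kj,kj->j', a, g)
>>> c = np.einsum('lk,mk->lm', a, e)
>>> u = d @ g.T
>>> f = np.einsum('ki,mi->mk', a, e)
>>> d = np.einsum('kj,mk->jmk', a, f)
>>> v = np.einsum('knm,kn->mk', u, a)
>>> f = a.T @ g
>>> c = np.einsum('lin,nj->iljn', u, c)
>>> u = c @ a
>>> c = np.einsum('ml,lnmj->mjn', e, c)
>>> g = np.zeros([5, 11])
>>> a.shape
(11, 5)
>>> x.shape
(5,)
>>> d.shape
(5, 29, 11)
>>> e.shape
(29, 5)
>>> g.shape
(5, 11)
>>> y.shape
(11,)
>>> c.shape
(29, 11, 11)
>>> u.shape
(5, 11, 29, 5)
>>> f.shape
(5, 5)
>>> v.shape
(11, 11)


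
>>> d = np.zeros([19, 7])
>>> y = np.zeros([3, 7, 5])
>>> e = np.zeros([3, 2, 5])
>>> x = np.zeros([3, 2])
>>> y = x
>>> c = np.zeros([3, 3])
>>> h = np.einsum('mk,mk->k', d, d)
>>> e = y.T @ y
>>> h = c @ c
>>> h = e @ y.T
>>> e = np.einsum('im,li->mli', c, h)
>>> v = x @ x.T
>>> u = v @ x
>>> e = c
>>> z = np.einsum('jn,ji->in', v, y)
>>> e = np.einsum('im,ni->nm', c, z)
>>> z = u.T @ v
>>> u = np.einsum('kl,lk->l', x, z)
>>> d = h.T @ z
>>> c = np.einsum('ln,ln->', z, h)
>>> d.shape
(3, 3)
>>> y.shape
(3, 2)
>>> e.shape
(2, 3)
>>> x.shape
(3, 2)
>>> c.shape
()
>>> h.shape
(2, 3)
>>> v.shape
(3, 3)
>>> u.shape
(2,)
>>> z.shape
(2, 3)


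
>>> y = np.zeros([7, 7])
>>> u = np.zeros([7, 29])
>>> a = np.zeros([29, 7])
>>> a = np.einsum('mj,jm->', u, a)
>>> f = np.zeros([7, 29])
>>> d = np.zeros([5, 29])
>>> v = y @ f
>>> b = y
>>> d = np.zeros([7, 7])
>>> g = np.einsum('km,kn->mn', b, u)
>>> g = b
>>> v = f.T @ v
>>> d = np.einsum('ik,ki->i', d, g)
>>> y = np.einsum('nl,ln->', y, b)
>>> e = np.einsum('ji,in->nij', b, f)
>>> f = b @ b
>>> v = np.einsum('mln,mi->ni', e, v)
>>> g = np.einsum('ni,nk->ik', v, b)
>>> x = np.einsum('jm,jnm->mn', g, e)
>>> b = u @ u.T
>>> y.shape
()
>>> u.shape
(7, 29)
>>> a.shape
()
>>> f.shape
(7, 7)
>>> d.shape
(7,)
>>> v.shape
(7, 29)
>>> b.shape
(7, 7)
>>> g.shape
(29, 7)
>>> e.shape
(29, 7, 7)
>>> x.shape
(7, 7)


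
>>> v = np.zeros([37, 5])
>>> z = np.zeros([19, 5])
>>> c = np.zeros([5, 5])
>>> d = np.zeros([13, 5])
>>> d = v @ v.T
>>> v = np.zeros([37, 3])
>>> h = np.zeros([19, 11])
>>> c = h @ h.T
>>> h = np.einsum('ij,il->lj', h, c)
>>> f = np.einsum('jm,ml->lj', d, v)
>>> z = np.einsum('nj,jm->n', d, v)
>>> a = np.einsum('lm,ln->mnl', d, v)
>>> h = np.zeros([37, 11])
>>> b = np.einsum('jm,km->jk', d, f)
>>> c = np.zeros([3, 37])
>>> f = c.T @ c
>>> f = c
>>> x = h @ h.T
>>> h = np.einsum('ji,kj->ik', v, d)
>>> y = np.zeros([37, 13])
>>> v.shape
(37, 3)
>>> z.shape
(37,)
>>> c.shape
(3, 37)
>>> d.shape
(37, 37)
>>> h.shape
(3, 37)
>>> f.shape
(3, 37)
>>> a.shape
(37, 3, 37)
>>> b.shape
(37, 3)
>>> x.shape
(37, 37)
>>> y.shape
(37, 13)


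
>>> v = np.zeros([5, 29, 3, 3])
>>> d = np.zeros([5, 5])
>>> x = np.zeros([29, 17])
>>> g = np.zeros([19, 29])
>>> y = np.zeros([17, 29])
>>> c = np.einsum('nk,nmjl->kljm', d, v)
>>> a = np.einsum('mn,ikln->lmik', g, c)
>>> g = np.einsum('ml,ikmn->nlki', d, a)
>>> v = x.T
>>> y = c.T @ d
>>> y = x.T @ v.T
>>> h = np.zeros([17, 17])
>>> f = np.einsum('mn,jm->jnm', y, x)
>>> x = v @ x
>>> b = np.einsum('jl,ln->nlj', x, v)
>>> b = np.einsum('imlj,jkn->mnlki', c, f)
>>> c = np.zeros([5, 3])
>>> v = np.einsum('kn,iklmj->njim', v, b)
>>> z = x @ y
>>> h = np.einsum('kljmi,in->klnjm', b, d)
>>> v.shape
(29, 5, 3, 17)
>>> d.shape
(5, 5)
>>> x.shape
(17, 17)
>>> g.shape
(3, 5, 19, 3)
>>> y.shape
(17, 17)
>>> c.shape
(5, 3)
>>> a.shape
(3, 19, 5, 3)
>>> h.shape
(3, 17, 5, 3, 17)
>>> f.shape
(29, 17, 17)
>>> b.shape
(3, 17, 3, 17, 5)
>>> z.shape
(17, 17)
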